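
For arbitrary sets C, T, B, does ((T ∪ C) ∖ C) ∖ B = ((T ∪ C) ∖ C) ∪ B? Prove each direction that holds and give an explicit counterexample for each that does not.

(⊆) Let x ∈ ((T ∪ C) ∖ C) ∖ B. Then x ∈ T and x ∉ C, B, from which x ∈ ((T ∪ C) ∖ C) ∪ B.

(⊇) This inclusion fails. Take C = ∅, T = ∅, B = {1}; then 1 ∈ ((T ∪ C) ∖ C) ∪ B but 1 ∉ ((T ∪ C) ∖ C) ∖ B.

The sets are not equal: only the forward inclusion holds.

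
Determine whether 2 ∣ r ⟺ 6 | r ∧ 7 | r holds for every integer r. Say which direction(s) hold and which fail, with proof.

Only the reverse direction holds.

(→) This fails: take r = 2. Certainly 2 ∣ 2, but 6 ∤ 2.

(←) Suppose 6 ∣ r and 7 ∣ r. Any common multiple of 6 and 7 is a multiple of their lcm; here gcd(6, 7) = 1, so lcm(6, 7) = 6·7 = 42, so 42 ∣ r. Since 2 ∣ 42, it follows that 2 ∣ r.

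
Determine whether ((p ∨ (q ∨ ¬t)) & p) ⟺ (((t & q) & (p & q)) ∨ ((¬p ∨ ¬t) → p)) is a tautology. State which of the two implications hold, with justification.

[⇐] Assume the antecedent. If q is true, the antecedent forces (q = T, p = T, t = F) or (q = T, p = T, t = T), and (p ∨ (q ∨ ¬t)) & p holds there. If q is false, the antecedent forces (q = F, p = T, t = F) or (q = F, p = T, t = T), and (p ∨ (q ∨ ¬t)) & p holds there. Either way (p ∨ (q ∨ ¬t)) & p holds.

[⇒] Assume the antecedent. If q is true, the antecedent forces (q = T, p = T, t = F) or (q = T, p = T, t = T), and the consequent holds there. If q is false, the antecedent forces (q = F, p = T, t = F) or (q = F, p = T, t = T), and the consequent holds there. Either way the consequent holds.

Both directions hold; the statement is true.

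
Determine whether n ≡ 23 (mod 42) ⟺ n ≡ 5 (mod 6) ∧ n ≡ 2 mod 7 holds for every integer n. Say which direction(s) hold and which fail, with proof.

Both directions hold.

(⇒) Suppose n ≡ 23 (mod 42); write n = 42j + 23. Since 6 ∣ 42, reducing mod 6 gives n ≡ 23 ≡ 5 (mod 6); since 7 ∣ 42, reducing mod 7 gives n ≡ 23 ≡ 2 (mod 7).

(⇐) Conversely, if n ≡ 5 (mod 6) and n ≡ 2 (mod 7), then by the Chinese remainder theorem n ≡ 23 (mod 42). This is exactly n ≡ 23 (mod 42).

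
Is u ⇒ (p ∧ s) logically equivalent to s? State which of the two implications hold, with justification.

Both directions fail.

Forward direction. This fails. Under s = F, p = F, u = F, the left side is true but the right side is false.

Converse. This fails. Under s = T, p = F, u = T, the left side is false but the right side is true.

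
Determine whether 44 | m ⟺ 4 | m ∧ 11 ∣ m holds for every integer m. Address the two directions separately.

[⇒] If 44 ∣ m, write m = 44q. Since 44 = 11·4, m = 4·(11q), so 4 ∣ m; and since 44 = 4·11, m = 11·(4q), so 11 ∣ m.

[⇐] Suppose 4 ∣ m and 11 ∣ m. Any common multiple of 4 and 11 is a multiple of their lcm; here gcd(4, 11) = 1, so lcm(4, 11) = 4·11 = 44, so 44 ∣ m.

Both directions hold; the statement is true.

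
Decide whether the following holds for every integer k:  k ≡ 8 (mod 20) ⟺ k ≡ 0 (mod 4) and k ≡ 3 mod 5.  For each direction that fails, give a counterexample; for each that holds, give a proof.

The biconditional holds.

(⇒) Suppose k ≡ 8 (mod 20); write k = 20j + 8. Since 4 ∣ 20, reducing mod 4 gives k ≡ 8 ≡ 0 (mod 4); since 5 ∣ 20, reducing mod 5 gives k ≡ 8 ≡ 3 (mod 5).

(⇐) Conversely, if k ≡ 0 (mod 4) and k ≡ 3 (mod 5), then by the Chinese remainder theorem k ≡ 8 (mod 20). This is exactly k ≡ 8 (mod 20).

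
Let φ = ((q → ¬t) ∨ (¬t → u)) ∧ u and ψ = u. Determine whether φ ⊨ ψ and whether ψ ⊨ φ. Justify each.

Both directions hold.

(⇒) Assume the antecedent. If u is true, u reduces to true regardless of the other variables. If u is false, the antecedent cannot hold. Either way u holds.

(⇐) Assume the antecedent. If u is true, ((q → ¬t) ∨ (¬t → u)) ∧ u reduces to true regardless of the other variables. If u is false, the antecedent cannot hold. Either way ((q → ¬t) ∨ (¬t → u)) ∧ u holds.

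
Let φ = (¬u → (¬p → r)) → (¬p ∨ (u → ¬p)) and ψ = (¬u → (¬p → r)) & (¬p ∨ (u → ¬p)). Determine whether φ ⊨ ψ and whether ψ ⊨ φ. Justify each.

[⇐] Assume the antecedent. If p is true, the antecedent forces (p = T, u = F, r = F) or (p = T, u = F, r = T), and the consequent holds there. If p is false, the consequent reduces to true regardless of the other variables. Either way the consequent holds.

[⇒] This fails. Under p = F, u = F, r = F, the left side is true but the right side is false.

(⇒) fails; (⇐) holds.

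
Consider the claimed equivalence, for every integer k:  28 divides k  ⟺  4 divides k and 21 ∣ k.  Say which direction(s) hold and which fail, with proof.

Only the converse holds.

[⇒] This fails: take k = 28. Certainly 28 ∣ 28, but 21 ∤ 28.

[⇐] Suppose 4 ∣ k and 21 ∣ k. Any common multiple of 4 and 21 is a multiple of their lcm; here gcd(4, 21) = 1, so lcm(4, 21) = 4·21 = 84, so 84 ∣ k. Since 28 ∣ 84, it follows that 28 ∣ k.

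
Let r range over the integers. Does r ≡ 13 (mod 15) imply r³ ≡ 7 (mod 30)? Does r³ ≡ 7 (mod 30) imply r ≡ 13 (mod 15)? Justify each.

Only the converse holds.

(⇒) This fails: take r = 28. Then 28 ≡ 13 (mod 15), but 28³ = 21952 ≡ 22 (mod 30), not 7.

(⇐) Conversely, the residues r modulo 30 with r³ ≡ 7 (mod 30) are exactly {13}, and each is ≡ 13 (mod 15).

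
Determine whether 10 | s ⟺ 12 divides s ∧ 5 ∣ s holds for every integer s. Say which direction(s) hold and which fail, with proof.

[⇒] This fails: take s = 10. Certainly 10 ∣ 10, but 12 ∤ 10.

[⇐] Suppose 12 ∣ s and 5 ∣ s. Any common multiple of 12 and 5 is a multiple of their lcm; here gcd(12, 5) = 1, so lcm(12, 5) = 12·5 = 60, so 60 ∣ s. Since 10 ∣ 60, it follows that 10 ∣ s.

Only the converse holds.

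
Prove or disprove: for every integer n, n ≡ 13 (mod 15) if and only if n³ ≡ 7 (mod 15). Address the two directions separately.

(⇒) Suppose n ≡ 13 (mod 15). Write n = 15j + 13. Then (15j + 13)³ = 3375j³ + 8775j² + 7605j + 2197 = 15(225j³ + 585j² + 507j + 146) + 7, so n³ ≡ 7 (mod 15).

(⇐) Conversely, suppose n³ ≡ 7 (mod 15). The only residue r in {0, …, 14} with r³ ≡ 7 (mod 15) is r = 13, so n ≡ 13 (mod 15).

Both implications hold.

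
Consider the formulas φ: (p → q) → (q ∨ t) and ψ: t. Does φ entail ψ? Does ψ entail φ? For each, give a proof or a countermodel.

The forward direction fails; the converse holds.

(⇒) This fails. Under q = T, t = F, p = F, the left side is true but the right side is false.

(⇐) Assume the antecedent. If q is true, (p → q) → (q ∨ t) reduces to true regardless of the other variables. If q is false, the antecedent forces (q = F, t = T, p = F) or (q = F, t = T, p = T), and (p → q) → (q ∨ t) holds there. Either way (p → q) → (q ∨ t) holds.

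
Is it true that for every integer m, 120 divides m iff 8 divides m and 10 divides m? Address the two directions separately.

[⇒] If 120 ∣ m, write m = 120q. Since 120 = 15·8, m = 8·(15q), so 8 ∣ m; and since 120 = 12·10, m = 10·(12q), so 10 ∣ m.

[⇐] This fails: take m = 40. Both 8 ∣ 40 and 10 ∣ 40, yet 40 is not a multiple of 120 (since 40 = 0·120 + 40), so 120 ∤ 40.

Not equivalent: only (⇒) holds.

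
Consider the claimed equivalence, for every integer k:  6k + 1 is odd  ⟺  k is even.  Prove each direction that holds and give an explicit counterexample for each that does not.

The forward direction fails; the converse holds.

(→) This fails: take k = 1. Then 6k + 1 = 7, which is odd, yet k = 1 is odd, not even.

(←) Suppose k is even. Since 6 is even, 6k is even for every k, so 6k + 1 has the same parity as 1, which is odd. Hence 6k + 1 is odd.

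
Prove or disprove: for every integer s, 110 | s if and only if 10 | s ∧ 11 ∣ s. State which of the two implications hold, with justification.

Equivalent; both directions hold.

Forward direction. If 110 ∣ s, write s = 110q. Since 110 = 11·10, s = 10·(11q), so 10 ∣ s; and since 110 = 10·11, s = 11·(10q), so 11 ∣ s.

Converse. Suppose 10 ∣ s and 11 ∣ s. Any common multiple of 10 and 11 is a multiple of their lcm; here gcd(10, 11) = 1, so lcm(10, 11) = 10·11 = 110, so 110 ∣ s.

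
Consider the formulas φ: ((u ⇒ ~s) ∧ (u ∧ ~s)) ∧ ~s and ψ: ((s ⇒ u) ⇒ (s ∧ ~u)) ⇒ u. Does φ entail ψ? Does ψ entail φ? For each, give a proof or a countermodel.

(⇐) This fails. Under u = F, s = F, the left side is false but the right side is true.

(⇒) Assume the antecedent. If u is true, ((s ⇒ u) ⇒ (s ∧ ~u)) ⇒ u reduces to true regardless of the other variables. If u is false, the antecedent cannot hold. Either way ((s ⇒ u) ⇒ (s ∧ ~u)) ⇒ u holds.

Only the forward implication holds.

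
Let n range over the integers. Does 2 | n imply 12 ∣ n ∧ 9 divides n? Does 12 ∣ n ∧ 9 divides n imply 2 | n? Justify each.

(⇒) This fails: take n = 2. Certainly 2 ∣ 2, but 12 ∤ 2.

(⇐) Suppose 12 ∣ n and 9 ∣ n. Any common multiple of 12 and 9 is a multiple of their lcm; here lcm(12, 9) = 12·9/gcd(12, 9) = 108/3 = 36, so 36 ∣ n. Since 2 ∣ 36, it follows that 2 ∣ n.

(⇒) fails; (⇐) holds.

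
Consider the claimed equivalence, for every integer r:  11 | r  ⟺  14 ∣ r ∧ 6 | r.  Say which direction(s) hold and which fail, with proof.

(→) This fails: take r = 11. Certainly 11 ∣ 11, but 14 ∤ 11.

(←) This fails: take r = 42. Both 14 ∣ 42 and 6 ∣ 42, yet 42 is not a multiple of 11 (since 42 = 3·11 + 9), so 11 ∤ 42.

(⇒) fails and (⇐) fails.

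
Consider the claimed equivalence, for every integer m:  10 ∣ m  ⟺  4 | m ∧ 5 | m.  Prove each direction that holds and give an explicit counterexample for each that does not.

Only the reverse direction holds.

(⟹) This fails: take m = 10. Certainly 10 ∣ 10, but 4 ∤ 10.

(⟸) Suppose 4 ∣ m and 5 ∣ m. Any common multiple of 4 and 5 is a multiple of their lcm; here gcd(4, 5) = 1, so lcm(4, 5) = 4·5 = 20, so 20 ∣ m. Since 10 ∣ 20, it follows that 10 ∣ m.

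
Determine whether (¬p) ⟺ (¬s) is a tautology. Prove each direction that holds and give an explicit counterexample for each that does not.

(⇒) This fails. Under s = T, p = F, the left side is true but the right side is false.

(⇐) This fails. Under s = F, p = T, the left side is false but the right side is true.

(⇒) fails and (⇐) fails.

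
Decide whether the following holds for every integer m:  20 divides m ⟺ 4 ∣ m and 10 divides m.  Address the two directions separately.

(⟹) If 20 ∣ m, write m = 20q. Since 20 = 5·4, m = 4·(5q), so 4 ∣ m; and since 20 = 2·10, m = 10·(2q), so 10 ∣ m.

(⟸) Suppose 4 ∣ m and 10 ∣ m. Any common multiple of 4 and 10 is a multiple of their lcm; here lcm(4, 10) = 4·10/gcd(4, 10) = 40/2 = 20, so 20 ∣ m.

Both directions hold.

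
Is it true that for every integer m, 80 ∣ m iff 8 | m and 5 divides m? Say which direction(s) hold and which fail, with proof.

(⇒) If 80 ∣ m, write m = 80q. Since 80 = 10·8, m = 8·(10q), so 8 ∣ m; and since 80 = 16·5, m = 5·(16q), so 5 ∣ m.

(⇐) This fails: take m = 40. Both 8 ∣ 40 and 5 ∣ 40, yet 40 is not a multiple of 80 (since 40 = 0·80 + 40), so 80 ∤ 40.

Not equivalent: only (⇒) holds.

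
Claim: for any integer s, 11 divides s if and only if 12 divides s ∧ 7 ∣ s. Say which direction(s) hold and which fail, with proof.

[⇒] This fails: take s = 11. Certainly 11 ∣ 11, but 12 ∤ 11.

[⇐] This fails: take s = 84. Both 12 ∣ 84 and 7 ∣ 84, yet 84 is not a multiple of 11 (since 84 = 7·11 + 7), so 11 ∤ 84.

Both directions fail.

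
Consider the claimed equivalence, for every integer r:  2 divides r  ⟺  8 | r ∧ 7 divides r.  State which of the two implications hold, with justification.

(→) This fails: take r = 2. Certainly 2 ∣ 2, but 8 ∤ 2.

(←) Suppose 8 ∣ r and 7 ∣ r. Any common multiple of 8 and 7 is a multiple of their lcm; here gcd(8, 7) = 1, so lcm(8, 7) = 8·7 = 56, so 56 ∣ r. Since 2 ∣ 56, it follows that 2 ∣ r.

Not equivalent: only (⇐) holds.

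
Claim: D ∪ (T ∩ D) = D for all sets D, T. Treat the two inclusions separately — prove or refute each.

Both inclusions hold; the sets are equal.

(⊆) Let x ∈ D ∪ (T ∩ D). Then either x ∈ D and x ∉ T; or x ∈ D ∩ T. In each case x ∈ D, so D ∪ (T ∩ D) ⊆ D.

(⊇) Let x ∈ D. Then either x ∈ D and x ∉ T; or x ∈ D ∩ T. In each case x ∈ D ∪ (T ∩ D), so D ⊆ D ∪ (T ∩ D).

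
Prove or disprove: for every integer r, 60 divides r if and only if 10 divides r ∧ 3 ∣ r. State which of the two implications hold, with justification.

Only the forward direction holds.

(→) If 60 ∣ r, write r = 60q. Since 60 = 6·10, r = 10·(6q), so 10 ∣ r; and since 60 = 20·3, r = 3·(20q), so 3 ∣ r.

(←) This fails: take r = 30. Both 10 ∣ 30 and 3 ∣ 30, yet 30 is not a multiple of 60 (since 30 = 0·60 + 30), so 60 ∤ 30.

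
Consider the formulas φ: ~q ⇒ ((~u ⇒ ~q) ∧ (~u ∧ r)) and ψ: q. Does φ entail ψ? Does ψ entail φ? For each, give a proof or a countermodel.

(⟹) This fails. Under r = T, u = F, q = F, the left side is true but the right side is false.

(⟸) Assume the antecedent. If r is true, the antecedent forces (r = T, u = F, q = T) or (r = T, u = T, q = T), and ~q ⇒ ((~u ⇒ ~q) ∧ (~u ∧ r)) holds there. If r is false, the antecedent forces (r = F, u = F, q = T) or (r = F, u = T, q = T), and ~q ⇒ ((~u ⇒ ~q) ∧ (~u ∧ r)) holds there. Either way ~q ⇒ ((~u ⇒ ~q) ∧ (~u ∧ r)) holds.

Only the reverse direction holds.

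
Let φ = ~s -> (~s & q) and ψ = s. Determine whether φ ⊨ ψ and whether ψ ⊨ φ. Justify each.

(⇒) This fails. Under q = T, s = F, the left side is true but the right side is false.

(⇐) Assume the antecedent. If q is true, ~s -> (~s & q) reduces to true regardless of the other variables. If q is false, the antecedent forces (q = F, s = T), and ~s -> (~s & q) holds there. Either way ~s -> (~s & q) holds.

Only the converse holds.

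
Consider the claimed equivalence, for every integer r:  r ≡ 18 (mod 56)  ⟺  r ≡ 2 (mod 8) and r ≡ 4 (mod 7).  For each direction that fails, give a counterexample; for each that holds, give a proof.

(⟹) Suppose r ≡ 18 (mod 56); write r = 56j + 18. Since 8 ∣ 56, reducing mod 8 gives r ≡ 18 ≡ 2 (mod 8); since 7 ∣ 56, reducing mod 7 gives r ≡ 18 ≡ 4 (mod 7).

(⟸) Conversely, if r ≡ 2 (mod 8) and r ≡ 4 (mod 7), then by the Chinese remainder theorem r ≡ 18 (mod 56). This is exactly r ≡ 18 (mod 56).

The biconditional holds.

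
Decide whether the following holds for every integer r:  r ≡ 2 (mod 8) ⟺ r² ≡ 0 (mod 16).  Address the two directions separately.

(⟹) This fails: take r = 2. Then 2 ≡ 2 (mod 8), but 2² = 4 ≡ 4 (mod 16), not 0.

(⟸) This fails: take r = 0. Then 0² = 0 ≡ 0 (mod 16), yet 0 ≡ 0 (mod 8), not 2.

Both directions fail.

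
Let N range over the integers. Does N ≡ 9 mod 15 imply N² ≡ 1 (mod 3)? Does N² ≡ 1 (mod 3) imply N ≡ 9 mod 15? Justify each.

[⇒] This fails: take N = 9. Then 9 ≡ 9 (mod 15), but 9² = 81 ≡ 0 (mod 3), not 1.

[⇐] This fails: take N = 1. Then 1² = 1 ≡ 1 (mod 3), yet 1 ≡ 1 (mod 15), not 9.

(⇒) fails and (⇐) fails.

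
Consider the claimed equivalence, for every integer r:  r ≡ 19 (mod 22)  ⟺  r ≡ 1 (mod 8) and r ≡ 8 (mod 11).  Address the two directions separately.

(⇒) fails; (⇐) holds.

(⟹) This fails: r = 19 gives 19 ≡ 19 (mod 22) but 19 ≡ 3 (mod 8), so the conjunction on the right does not hold.

(⟸) Conversely, if r ≡ 1 (mod 8) and r ≡ 8 (mod 11), then by the Chinese remainder theorem r ≡ 41 (mod 88). Since 41 ≡ 19 (mod 22) and 22 ∣ 88, we get r ≡ 19 (mod 22).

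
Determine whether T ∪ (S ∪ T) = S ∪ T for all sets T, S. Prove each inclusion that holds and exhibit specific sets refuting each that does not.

Both inclusions hold.

Forward inclusion. Let x ∈ T ∪ (S ∪ T). Then either x ∈ T and x ∉ S; or x ∈ S and x ∉ T; or x ∈ T ∩ S. In each case x ∈ S ∪ T, so T ∪ (S ∪ T) ⊆ S ∪ T.

Reverse inclusion. Let x ∈ S ∪ T. Then either x ∈ T and x ∉ S; or x ∈ S and x ∉ T; or x ∈ T ∩ S. In each case x ∈ T ∪ (S ∪ T), so S ∪ T ⊆ T ∪ (S ∪ T).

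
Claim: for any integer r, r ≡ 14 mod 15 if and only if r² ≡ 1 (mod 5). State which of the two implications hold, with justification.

(⇒) Suppose r ≡ 14 (mod 15). Then r² ≡ 14² = 196 (mod 15), and since 5 ∣ 15, also r² ≡ 1 (mod 5).

(⇐) This fails: take r = 1. Then 1² = 1 ≡ 1 (mod 5), yet 1 ≡ 1 (mod 15), not 14.

Only the forward implication holds.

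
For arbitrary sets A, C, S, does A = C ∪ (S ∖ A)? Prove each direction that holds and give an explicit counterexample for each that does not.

(⊆) This inclusion fails. Take A = {1}, C = ∅, S = ∅; then 1 ∈ A but 1 ∉ C ∪ (S ∖ A).

(⊇) This inclusion fails. Take A = ∅, C = {1}, S = ∅; then 1 ∈ C ∪ (S ∖ A) but 1 ∉ A.

Both inclusions fail.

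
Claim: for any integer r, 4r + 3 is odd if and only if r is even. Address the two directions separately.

Forward direction. This fails: take r = 1. Then 4r + 3 = 7, which is odd, yet r = 1 is odd, not even.

Converse. Suppose r is even. Since 4 is even, 4r is even for every r, so 4r + 3 has the same parity as 3, which is odd. Hence 4r + 3 is odd.

(⇒) fails; (⇐) holds.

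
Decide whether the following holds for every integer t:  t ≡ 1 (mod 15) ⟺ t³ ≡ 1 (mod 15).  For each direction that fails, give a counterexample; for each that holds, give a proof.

Both implications hold.

[⇒] Suppose t ≡ 1 (mod 15). Write t = 15j + 1. Then (15j + 1)³ = 3375j³ + 675j² + 45j + 1 = 15(225j³ + 45j² + 3j) + 1, so t³ ≡ 1 (mod 15).

[⇐] Conversely, suppose t³ ≡ 1 (mod 15). The only residue r in {0, …, 14} with r³ ≡ 1 (mod 15) is r = 1, so t ≡ 1 (mod 15).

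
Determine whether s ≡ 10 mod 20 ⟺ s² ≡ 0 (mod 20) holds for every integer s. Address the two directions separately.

Converse. This fails: take s = 0. Then 0² = 0 ≡ 0 (mod 20), yet 0 ≡ 0 (mod 20), not 10.

Forward direction. Suppose s ≡ 10 mod 20. Write s = 20j + 10. Then (20j + 10)² = 400j² + 400j + 100 = 20(20j² + 20j + 5) + 0, so s² ≡ 0 (mod 20).

Only the forward direction holds.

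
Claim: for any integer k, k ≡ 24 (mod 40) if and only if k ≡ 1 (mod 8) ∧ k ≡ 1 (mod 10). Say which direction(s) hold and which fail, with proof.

(→) This fails: k = 24 gives 24 ≡ 24 (mod 40) but 24 ≡ 0 (mod 8), so the conjunction on the right does not hold.

(←) This fails: k = 1 satisfies both congruences on the right (1 ≡ 1 mod 8 and 1 ≡ 1 mod 10) yet 1 ≡ 1 (mod 40), not 24.

Neither implication holds.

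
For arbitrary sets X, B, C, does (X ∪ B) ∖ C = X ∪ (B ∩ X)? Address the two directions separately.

(⟹) This inclusion fails. Take X = ∅, B = {1}, C = ∅; then 1 ∈ (X ∪ B) ∖ C but 1 ∉ X ∪ (B ∩ X).

(⟸) This inclusion fails. Take X = {1}, B = ∅, C = {1}; then 1 ∈ X ∪ (B ∩ X) but 1 ∉ (X ∪ B) ∖ C.

Neither inclusion holds.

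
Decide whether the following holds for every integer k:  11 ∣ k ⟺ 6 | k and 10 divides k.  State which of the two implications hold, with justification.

(⇒) fails and (⇐) fails.

Forward direction. This fails: take k = 11. Certainly 11 ∣ 11, but 6 ∤ 11.

Converse. This fails: take k = 30. Both 6 ∣ 30 and 10 ∣ 30, yet 30 is not a multiple of 11 (since 30 = 2·11 + 8), so 11 ∤ 30.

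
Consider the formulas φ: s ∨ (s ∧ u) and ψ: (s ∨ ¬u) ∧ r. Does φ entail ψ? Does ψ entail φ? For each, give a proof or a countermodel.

Neither direction holds.

(⟹) This fails. Under r = F, u = F, s = T, the left side is true but the right side is false.

(⟸) This fails. Under r = T, u = F, s = F, the left side is false but the right side is true.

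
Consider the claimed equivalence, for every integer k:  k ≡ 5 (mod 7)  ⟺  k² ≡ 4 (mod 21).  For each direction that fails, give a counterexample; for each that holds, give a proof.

(⇒) fails and (⇐) fails.

(⟹) This fails: take k = 12. Then 12 ≡ 5 (mod 7), but 12² = 144 ≡ 18 (mod 21), not 4.

(⟸) This fails: take k = 2. Then 2² = 4 ≡ 4 (mod 21), yet 2 ≡ 2 (mod 7), not 5.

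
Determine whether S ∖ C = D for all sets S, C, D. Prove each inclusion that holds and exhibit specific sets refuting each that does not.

Both inclusions fail.

(⊆) This inclusion fails. Take S = {1}, C = ∅, D = ∅; then 1 ∈ S ∖ C but 1 ∉ D.

(⊇) This inclusion fails. Take S = ∅, C = ∅, D = {1}; then 1 ∈ D but 1 ∉ S ∖ C.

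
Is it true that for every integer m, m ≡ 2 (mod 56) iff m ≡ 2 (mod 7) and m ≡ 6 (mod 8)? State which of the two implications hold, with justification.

(⇒) This fails: m = 2 gives 2 ≡ 2 (mod 56) but 2 ≡ 2 (mod 8), so the conjunction on the right does not hold.

(⇐) This fails: m = 30 satisfies both congruences on the right (30 ≡ 2 mod 7 and 30 ≡ 6 mod 8) yet 30 ≡ 30 (mod 56), not 2.

(⇒) fails and (⇐) fails.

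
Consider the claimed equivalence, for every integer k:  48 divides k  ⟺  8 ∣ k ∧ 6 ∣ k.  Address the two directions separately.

(→) If 48 ∣ k, write k = 48q. Since 48 = 6·8, k = 8·(6q), so 8 ∣ k; and since 48 = 8·6, k = 6·(8q), so 6 ∣ k.

(←) This fails: take k = 24. Both 8 ∣ 24 and 6 ∣ 24, yet 24 is not a multiple of 48 (since 24 = 0·48 + 24), so 48 ∤ 24.

Only the forward direction holds.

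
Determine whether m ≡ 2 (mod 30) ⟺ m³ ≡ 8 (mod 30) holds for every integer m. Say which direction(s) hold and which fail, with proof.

Both directions hold; the statement is true.

(←) Suppose m³ ≡ 8 (mod 30). The only residue r in {0, …, 29} with r³ ≡ 8 (mod 30) is r = 2, so m ≡ 2 (mod 30).

(→) Suppose m ≡ 2 (mod 30). Write m = 30j + 2. Then (30j + 2)³ = 27000j³ + 5400j² + 360j + 8 = 30(900j³ + 180j² + 12j) + 8, so m³ ≡ 8 (mod 30).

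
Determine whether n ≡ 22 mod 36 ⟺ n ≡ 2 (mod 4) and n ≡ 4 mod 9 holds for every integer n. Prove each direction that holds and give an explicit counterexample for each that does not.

Both directions hold; the statement is true.

(→) Suppose n ≡ 22 (mod 36); write n = 36j + 22. Since 4 ∣ 36, reducing mod 4 gives n ≡ 22 ≡ 2 (mod 4); since 9 ∣ 36, reducing mod 9 gives n ≡ 22 ≡ 4 (mod 9).

(←) Conversely, if n ≡ 2 (mod 4) and n ≡ 4 (mod 9), then by the Chinese remainder theorem n ≡ 22 (mod 36). This is exactly n ≡ 22 (mod 36).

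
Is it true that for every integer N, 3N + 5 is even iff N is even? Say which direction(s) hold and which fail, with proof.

(⇒) fails and (⇐) fails.

[⇒] This fails: N = 3 gives 3N + 5 = 14, which is even, but 3 is odd, not even.

[⇐] This also fails: N = 2 is even, but 3N + 5 = 11 is odd, not even.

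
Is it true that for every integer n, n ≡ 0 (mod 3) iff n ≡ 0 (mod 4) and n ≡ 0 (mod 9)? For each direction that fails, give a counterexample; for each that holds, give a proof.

The forward direction fails; the converse holds.

(←) If n ≡ 0 (mod 4) and n ≡ 0 (mod 9), then by the Chinese remainder theorem n ≡ 0 (mod 36). Since 0 ≡ 0 (mod 3) and 3 ∣ 36, we get n ≡ 0 (mod 3).

(→) This fails: n = 33 gives 33 ≡ 0 (mod 3) but 33 ≡ 1 (mod 4), so the conjunction on the right does not hold.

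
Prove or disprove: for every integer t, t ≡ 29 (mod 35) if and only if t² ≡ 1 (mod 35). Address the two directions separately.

(⟹) Suppose t ≡ 29 (mod 35). Write t = 35j + 29. Then (35j + 29)² = 1225j² + 2030j + 841 = 35(35j² + 58j + 24) + 1, so t² ≡ 1 (mod 35).

(⟸) This fails: take t = 1. Then 1² = 1 ≡ 1 (mod 35), yet 1 ≡ 1 (mod 35), not 29.

Only the forward implication holds.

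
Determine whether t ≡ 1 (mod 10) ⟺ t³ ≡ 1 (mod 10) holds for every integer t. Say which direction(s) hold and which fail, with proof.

(⟹) Suppose t ≡ 1 (mod 10). Write t = 10j + 1. Then (10j + 1)³ = 1000j³ + 300j² + 30j + 1 = 10(100j³ + 30j² + 3j) + 1, so t³ ≡ 1 (mod 10).

(⟸) Conversely, suppose t³ ≡ 1 (mod 10). The only residue r in {0, …, 9} with r³ ≡ 1 (mod 10) is r = 1, so t ≡ 1 (mod 10).

Equivalent; both directions hold.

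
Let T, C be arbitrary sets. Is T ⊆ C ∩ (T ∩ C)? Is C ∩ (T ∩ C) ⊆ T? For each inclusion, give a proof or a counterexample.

(⊆) fails; (⊇) holds.

(⊆) This inclusion fails. Take T = {1}, C = ∅; then 1 ∈ T but 1 ∉ C ∩ (T ∩ C).

(⊇) Let x ∈ C ∩ (T ∩ C). Then x ∈ T ∩ C, from which x ∈ T.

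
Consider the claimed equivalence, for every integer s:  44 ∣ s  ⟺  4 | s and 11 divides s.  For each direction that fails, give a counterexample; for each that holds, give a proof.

Converse. Suppose 4 ∣ s and 11 ∣ s. Any common multiple of 4 and 11 is a multiple of their lcm; here gcd(4, 11) = 1, so lcm(4, 11) = 4·11 = 44, so 44 ∣ s.

Forward direction. If 44 ∣ s, write s = 44q. Since 44 = 11·4, s = 4·(11q), so 4 ∣ s; and since 44 = 4·11, s = 11·(4q), so 11 ∣ s.

Equivalent; both directions hold.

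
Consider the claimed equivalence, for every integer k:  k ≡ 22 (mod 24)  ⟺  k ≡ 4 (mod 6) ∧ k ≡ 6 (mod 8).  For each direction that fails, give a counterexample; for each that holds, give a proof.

(⇐) If k ≡ 4 (mod 6) and k ≡ 6 (mod 8), then by the Chinese remainder theorem k ≡ 22 (mod 24). This is exactly k ≡ 22 (mod 24).

(⇒) Suppose k ≡ 22 (mod 24); write k = 24j + 22. Since 6 ∣ 24, reducing mod 6 gives k ≡ 22 ≡ 4 (mod 6); since 8 ∣ 24, reducing mod 8 gives k ≡ 22 ≡ 6 (mod 8).

Both directions hold.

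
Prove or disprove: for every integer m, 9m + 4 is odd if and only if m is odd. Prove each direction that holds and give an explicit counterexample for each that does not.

(⇐) Suppose m is odd; write m = 2j + 1. Then 9m + 4 = 9·(2j + 1) + 4 = 2·9j + 13, which is odd.

(⇒) Suppose 9m + 4 is odd. Since 9 is odd, 9m and m have the same parity, so 9m + 4 ≡ m + 4 (mod 2). As 4 is even, 9m + 4 is odd exactly when m is odd. Thus m is odd.

Both directions hold; the statement is true.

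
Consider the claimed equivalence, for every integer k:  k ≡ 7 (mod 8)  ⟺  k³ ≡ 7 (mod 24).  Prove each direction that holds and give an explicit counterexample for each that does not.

[⇒] This fails: take k = 15. Then 15 ≡ 7 (mod 8), but 15³ = 3375 ≡ 15 (mod 24), not 7.

[⇐] Conversely, the residues r modulo 24 with r³ ≡ 7 (mod 24) are exactly {7}, and each is ≡ 7 (mod 8).

(⇒) fails; (⇐) holds.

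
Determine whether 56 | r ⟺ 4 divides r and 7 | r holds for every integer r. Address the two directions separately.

(⇒) If 56 ∣ r, write r = 56q. Since 56 = 14·4, r = 4·(14q), so 4 ∣ r; and since 56 = 8·7, r = 7·(8q), so 7 ∣ r.

(⇐) This fails: take r = 28. Both 4 ∣ 28 and 7 ∣ 28, yet 28 is not a multiple of 56 (since 28 = 0·56 + 28), so 56 ∤ 28.

Only the forward direction holds.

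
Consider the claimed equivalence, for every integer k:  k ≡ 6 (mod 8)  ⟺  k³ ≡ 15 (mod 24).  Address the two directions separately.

Neither implication holds.

Forward direction. This fails: take k = 6. Then 6 ≡ 6 (mod 8), but 6³ = 216 ≡ 0 (mod 24), not 15.

Converse. This fails: take k = 15. Then 15³ = 3375 ≡ 15 (mod 24), yet 15 ≡ 7 (mod 8), not 6.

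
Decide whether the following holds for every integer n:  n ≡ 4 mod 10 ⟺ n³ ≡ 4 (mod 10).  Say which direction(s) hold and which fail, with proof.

Both implications hold.

(←) For the converse, argue contrapositively. If n ≢ 4 (mod 10), then n is congruent to one of 0, 1, 2, 3, 5, 6, 7, 8, 9 modulo 10, and these give n³ ≡ 0, 1, 8, 7, 5, 6, 3, 2, 9 respectively — never 4.

(→) Suppose n ≡ 4 mod 10. Write n = 10j + 4. Then (10j + 4)³ = 1000j³ + 1200j² + 480j + 64 = 10(100j³ + 120j² + 48j + 6) + 4, so n³ ≡ 4 (mod 10).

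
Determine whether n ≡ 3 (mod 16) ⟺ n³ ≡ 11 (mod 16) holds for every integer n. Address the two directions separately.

Both implications hold.

Forward direction. Suppose n ≡ 3 (mod 16). Write n = 16j + 3. Then (16j + 3)³ = 4096j³ + 2304j² + 432j + 27 = 16(256j³ + 144j² + 27j + 1) + 11, so n³ ≡ 11 (mod 16).

Converse. Suppose n³ ≡ 11 (mod 16). The only residue r in {0, …, 15} with r³ ≡ 11 (mod 16) is r = 3, so n ≡ 3 (mod 16).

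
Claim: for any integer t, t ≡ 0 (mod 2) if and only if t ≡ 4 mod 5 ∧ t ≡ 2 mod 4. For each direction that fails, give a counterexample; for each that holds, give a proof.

(⇒) This fails: t = 0 gives 0 ≡ 0 (mod 2) but 0 ≡ 0 (mod 5), so the conjunction on the right does not hold.

(⇐) Conversely, if t ≡ 4 (mod 5) and t ≡ 2 (mod 4), then by the Chinese remainder theorem t ≡ 14 (mod 20). Since 14 ≡ 0 (mod 2) and 2 ∣ 20, we get t ≡ 0 (mod 2).

Not equivalent: only (⇐) holds.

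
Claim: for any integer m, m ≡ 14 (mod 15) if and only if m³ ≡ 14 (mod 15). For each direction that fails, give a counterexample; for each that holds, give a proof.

(→) Suppose m ≡ 14 (mod 15). Write m = 15j + 14. Then (15j + 14)³ = 3375j³ + 9450j² + 8820j + 2744 = 15(225j³ + 630j² + 588j + 182) + 14, so m³ ≡ 14 (mod 15).

(←) Conversely, suppose m³ ≡ 14 (mod 15). The only residue r in {0, …, 14} with r³ ≡ 14 (mod 15) is r = 14, so m ≡ 14 (mod 15).

Both directions hold.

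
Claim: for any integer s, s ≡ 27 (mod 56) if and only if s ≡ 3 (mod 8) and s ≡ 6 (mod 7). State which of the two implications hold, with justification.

The biconditional holds.

(⟹) Suppose s ≡ 27 (mod 56); write s = 56j + 27. Since 8 ∣ 56, reducing mod 8 gives s ≡ 27 ≡ 3 (mod 8); since 7 ∣ 56, reducing mod 7 gives s ≡ 27 ≡ 6 (mod 7).

(⟸) Conversely, if s ≡ 3 (mod 8) and s ≡ 6 (mod 7), then by the Chinese remainder theorem s ≡ 27 (mod 56). This is exactly s ≡ 27 (mod 56).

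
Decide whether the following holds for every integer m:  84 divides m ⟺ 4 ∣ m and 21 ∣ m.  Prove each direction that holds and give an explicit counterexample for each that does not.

(→) If 84 ∣ m, write m = 84q. Since 84 = 21·4, m = 4·(21q), so 4 ∣ m; and since 84 = 4·21, m = 21·(4q), so 21 ∣ m.

(←) Suppose 4 ∣ m and 21 ∣ m. Any common multiple of 4 and 21 is a multiple of their lcm; here gcd(4, 21) = 1, so lcm(4, 21) = 4·21 = 84, so 84 ∣ m.

Both implications hold.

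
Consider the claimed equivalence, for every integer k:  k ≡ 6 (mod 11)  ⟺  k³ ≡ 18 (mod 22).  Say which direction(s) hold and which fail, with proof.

(⇐) The residues r modulo 22 with r³ ≡ 18 (mod 22) are exactly {6}, and each is ≡ 6 (mod 11).

(⇒) This fails: take k = 17. Then 17 ≡ 6 (mod 11), but 17³ = 4913 ≡ 7 (mod 22), not 18.

Only the converse holds.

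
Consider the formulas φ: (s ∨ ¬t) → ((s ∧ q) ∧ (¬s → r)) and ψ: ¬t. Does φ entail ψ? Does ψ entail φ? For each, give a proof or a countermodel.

Neither implication holds.

Forward direction. This fails. Under t = T, q = F, r = F, s = F, the left side is true but the right side is false.

Converse. This fails. Under t = F, q = F, r = F, s = F, the left side is false but the right side is true.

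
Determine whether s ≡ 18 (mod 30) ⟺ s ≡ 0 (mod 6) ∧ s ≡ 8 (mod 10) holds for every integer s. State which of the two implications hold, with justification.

Both directions hold.

[⇒] Suppose s ≡ 18 (mod 30); write s = 30j + 18. Since 6 ∣ 30, reducing mod 6 gives s ≡ 18 ≡ 0 (mod 6); since 10 ∣ 30, reducing mod 10 gives s ≡ 18 ≡ 8 (mod 10).

[⇐] Conversely, if s ≡ 0 (mod 6) and s ≡ 8 (mod 10), then by the Chinese remainder theorem s ≡ 18 (mod 30). This is exactly s ≡ 18 (mod 30).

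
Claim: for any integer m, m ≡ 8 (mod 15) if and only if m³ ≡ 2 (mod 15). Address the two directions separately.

(⇐) Suppose m³ ≡ 2 (mod 15). The only residue r in {0, …, 14} with r³ ≡ 2 (mod 15) is r = 8, so m ≡ 8 (mod 15).

(⇒) Suppose m ≡ 8 (mod 15). Write m = 15j + 8. Then (15j + 8)³ = 3375j³ + 5400j² + 2880j + 512 = 15(225j³ + 360j² + 192j + 34) + 2, so m³ ≡ 2 (mod 15).

Equivalent; both directions hold.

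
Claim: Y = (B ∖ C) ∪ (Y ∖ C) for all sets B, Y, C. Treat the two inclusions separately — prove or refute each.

Forward inclusion. This inclusion fails. Take B = ∅, Y = {1}, C = {1}; then 1 ∈ Y but 1 ∉ (B ∖ C) ∪ (Y ∖ C).

Reverse inclusion. This inclusion fails. Take B = {1}, Y = ∅, C = ∅; then 1 ∈ (B ∖ C) ∪ (Y ∖ C) but 1 ∉ Y.

Neither inclusion holds.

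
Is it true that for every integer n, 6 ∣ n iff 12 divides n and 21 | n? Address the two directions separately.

Only the reverse direction holds.

(⇒) This fails: take n = 6. Certainly 6 ∣ 6, but 12 ∤ 6.

(⇐) Suppose 12 ∣ n and 21 ∣ n. Any common multiple of 12 and 21 is a multiple of their lcm; here lcm(12, 21) = 12·21/gcd(12, 21) = 252/3 = 84, so 84 ∣ n. Since 6 ∣ 84, it follows that 6 ∣ n.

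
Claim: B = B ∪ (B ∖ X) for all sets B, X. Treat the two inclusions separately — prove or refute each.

Both inclusions hold; the sets are equal.

(⟹) Let x ∈ B. Then either x ∈ B and x ∉ X; or x ∈ B ∩ X. In each case x ∈ B ∪ (B ∖ X), so B ⊆ B ∪ (B ∖ X).

(⟸) Let x ∈ B ∪ (B ∖ X). Then either x ∈ B and x ∉ X; or x ∈ B ∩ X. In each case x ∈ B, so B ∪ (B ∖ X) ⊆ B.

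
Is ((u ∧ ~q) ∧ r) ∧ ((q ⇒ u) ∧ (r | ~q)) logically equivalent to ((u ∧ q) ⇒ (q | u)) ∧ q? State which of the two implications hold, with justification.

(⇒) This fails. Under q = F, r = T, u = T, the left side is true but the right side is false.

(⇐) This fails. Under q = T, r = F, u = F, the left side is false but the right side is true.

(⇒) fails and (⇐) fails.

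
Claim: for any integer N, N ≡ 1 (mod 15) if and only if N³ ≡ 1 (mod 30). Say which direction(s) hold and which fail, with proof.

Not equivalent: only (⇐) holds.

[⇒] This fails: take N = 16. Then 16 ≡ 1 (mod 15), but 16³ = 4096 ≡ 16 (mod 30), not 1.

[⇐] Conversely, the residues r modulo 30 with r³ ≡ 1 (mod 30) are exactly {1}, and each is ≡ 1 (mod 15).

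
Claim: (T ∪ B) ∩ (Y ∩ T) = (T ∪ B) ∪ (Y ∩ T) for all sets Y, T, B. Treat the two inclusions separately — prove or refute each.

Forward inclusion. Let x ∈ (T ∪ B) ∩ (Y ∩ T). Then either x ∈ Y ∩ T and x ∉ B; or x ∈ Y ∩ T ∩ B. In each case x ∈ (T ∪ B) ∪ (Y ∩ T), so (T ∪ B) ∩ (Y ∩ T) ⊆ (T ∪ B) ∪ (Y ∩ T).

Reverse inclusion. This inclusion fails. Take Y = ∅, T = {1}, B = ∅; then 1 ∈ (T ∪ B) ∪ (Y ∩ T) but 1 ∉ (T ∪ B) ∩ (Y ∩ T).

Only the forward inclusion holds.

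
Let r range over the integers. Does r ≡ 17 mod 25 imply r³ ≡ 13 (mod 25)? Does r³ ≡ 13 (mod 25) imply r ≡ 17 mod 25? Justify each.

Equivalent; both directions hold.

(→) Suppose r ≡ 17 mod 25. Write r = 25j + 17. Then (25j + 17)³ = 15625j³ + 31875j² + 21675j + 4913 = 25(625j³ + 1275j² + 867j + 196) + 13, so r³ ≡ 13 (mod 25).

(←) Conversely, suppose r³ ≡ 13 (mod 25). The only residue r in {0, …, 24} with r³ ≡ 13 (mod 25) is r = 17, so r ≡ 17 (mod 25).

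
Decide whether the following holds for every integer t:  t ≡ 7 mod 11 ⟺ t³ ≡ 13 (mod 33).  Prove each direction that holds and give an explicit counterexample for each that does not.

Only the converse holds.

(←) The residues r modulo 33 with r³ ≡ 13 (mod 33) are exactly {7}, and each is ≡ 7 (mod 11).

(→) This fails: take t = 18. Then 18 ≡ 7 (mod 11), but 18³ = 5832 ≡ 24 (mod 33), not 13.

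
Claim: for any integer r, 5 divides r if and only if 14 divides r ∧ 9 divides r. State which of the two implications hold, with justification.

Both directions fail.

(⟹) This fails: take r = 5. Certainly 5 ∣ 5, but 14 ∤ 5.

(⟸) This fails: take r = 126. Both 14 ∣ 126 and 9 ∣ 126, yet 126 is not a multiple of 5 (since 126 = 25·5 + 1), so 5 ∤ 126.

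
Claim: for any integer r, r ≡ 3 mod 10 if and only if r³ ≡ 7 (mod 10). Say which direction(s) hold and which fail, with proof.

Both directions hold.

(→) Suppose r ≡ 3 mod 10. Write r = 10j + 3. Then (10j + 3)³ = 1000j³ + 900j² + 270j + 27 = 10(100j³ + 90j² + 27j + 2) + 7, so r³ ≡ 7 (mod 10).

(←) Conversely, suppose r³ ≡ 7 (mod 10). The only residue r in {0, …, 9} with r³ ≡ 7 (mod 10) is r = 3, so r ≡ 3 (mod 10).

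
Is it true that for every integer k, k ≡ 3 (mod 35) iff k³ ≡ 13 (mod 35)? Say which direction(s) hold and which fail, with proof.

Both directions fail.

[⇒] This fails: take k = 3. Then 3 ≡ 3 (mod 35), but 3³ = 27 ≡ 27 (mod 35), not 13.

[⇐] This fails: take k = 12. Then 12³ = 1728 ≡ 13 (mod 35), yet 12 ≡ 12 (mod 35), not 3.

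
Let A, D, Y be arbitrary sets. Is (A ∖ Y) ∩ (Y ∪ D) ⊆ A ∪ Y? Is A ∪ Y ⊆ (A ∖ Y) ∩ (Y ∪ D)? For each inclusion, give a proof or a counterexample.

The sets are not equal: only the forward inclusion holds.

Reverse inclusion. This inclusion fails. Take A = {1}, D = ∅, Y = ∅; then 1 ∈ A ∪ Y but 1 ∉ (A ∖ Y) ∩ (Y ∪ D).

Forward inclusion. Let x ∈ (A ∖ Y) ∩ (Y ∪ D). Then x ∈ A ∩ D and x ∉ Y, from which x ∈ A ∪ Y.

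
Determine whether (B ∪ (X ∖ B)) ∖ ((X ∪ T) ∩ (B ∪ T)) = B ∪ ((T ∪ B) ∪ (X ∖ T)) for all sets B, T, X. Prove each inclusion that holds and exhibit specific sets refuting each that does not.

Forward inclusion. Let x ∈ (B ∪ (X ∖ B)) ∖ ((X ∪ T) ∩ (B ∪ T)). Then either x ∈ B and x ∉ T, X; or x ∈ X and x ∉ B, T. In each case x ∈ B ∪ ((T ∪ B) ∪ (X ∖ T)), so (B ∪ (X ∖ B)) ∖ ((X ∪ T) ∩ (B ∪ T)) ⊆ B ∪ ((T ∪ B) ∪ (X ∖ T)).

Reverse inclusion. This inclusion fails. Take B = ∅, T = {1}, X = ∅; then 1 ∈ B ∪ ((T ∪ B) ∪ (X ∖ T)) but 1 ∉ (B ∪ (X ∖ B)) ∖ ((X ∪ T) ∩ (B ∪ T)).

(⊆) holds; (⊇) fails.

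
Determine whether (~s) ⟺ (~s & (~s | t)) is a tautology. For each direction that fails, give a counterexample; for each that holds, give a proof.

(⟹) Assume the antecedent. If t is true, the antecedent forces (t = T, s = F), and ~s & (~s | t) holds there. If t is false, the antecedent forces (t = F, s = F), and ~s & (~s | t) holds there. Either way ~s & (~s | t) holds.

(⟸) Assume the antecedent. If t is true, the antecedent forces (t = T, s = F), and ~s holds there. If t is false, the antecedent forces (t = F, s = F), and ~s holds there. Either way ~s holds.

The biconditional holds.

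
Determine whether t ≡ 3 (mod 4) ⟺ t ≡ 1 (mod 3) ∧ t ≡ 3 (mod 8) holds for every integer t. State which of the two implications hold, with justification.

(⟹) This fails: t = 3 gives 3 ≡ 3 (mod 4) but 3 ≡ 0 (mod 3), so the conjunction on the right does not hold.

(⟸) Conversely, if t ≡ 1 (mod 3) and t ≡ 3 (mod 8), then by the Chinese remainder theorem t ≡ 19 (mod 24). Since 19 ≡ 3 (mod 4) and 4 ∣ 24, we get t ≡ 3 (mod 4).

Only the converse holds.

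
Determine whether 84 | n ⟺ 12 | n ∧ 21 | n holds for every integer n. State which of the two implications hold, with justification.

Both directions hold.

(→) If 84 ∣ n, write n = 84q. Since 84 = 7·12, n = 12·(7q), so 12 ∣ n; and since 84 = 4·21, n = 21·(4q), so 21 ∣ n.

(←) Suppose 12 ∣ n and 21 ∣ n. Any common multiple of 12 and 21 is a multiple of their lcm; here lcm(12, 21) = 12·21/gcd(12, 21) = 252/3 = 84, so 84 ∣ n.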